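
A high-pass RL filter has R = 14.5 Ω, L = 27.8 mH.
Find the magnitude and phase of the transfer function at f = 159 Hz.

Step 1 — Angular frequency: ω = 2π·159 = 999 rad/s.
Step 2 — Transfer function: H(jω) = jωL/(R + jωL).
Step 3 — Numerator jωL = j·27.77; denominator R + jωL = 14.5 + j27.77.
Step 4 — H = 0.7858 + j0.4103.
Step 5 — Magnitude: |H| = 0.8865 (-1.0 dB); phase: φ = 27.6°.

|H| = 0.8865 (-1.0 dB), φ = 27.6°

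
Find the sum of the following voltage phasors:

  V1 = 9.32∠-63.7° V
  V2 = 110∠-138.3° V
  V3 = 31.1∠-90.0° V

Step 1 — Convert each phasor to rectangular form:
  V1 = 9.32·(cos(-63.7°) + j·sin(-63.7°)) = 4.129 - j8.355 V
  V2 = 110·(cos(-138.3°) + j·sin(-138.3°)) = -82.13 - j73.18 V
  V3 = 31.1·(cos(-90.0°) + j·sin(-90.0°)) = 0 - j31.1 V
Step 2 — Sum components: V_total = -78 - j112.6 V.
Step 3 — Convert to polar: |V_total| = 137 V, ∠V_total = -124.7°.

V_total = 137∠-124.7° V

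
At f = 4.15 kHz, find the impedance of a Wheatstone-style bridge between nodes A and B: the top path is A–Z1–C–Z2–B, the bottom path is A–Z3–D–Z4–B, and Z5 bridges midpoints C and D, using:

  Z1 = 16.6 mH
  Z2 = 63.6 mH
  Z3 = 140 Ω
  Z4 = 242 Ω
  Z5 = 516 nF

Step 1 — Angular frequency: ω = 2π·f = 2π·4150 = 2.608e+04 rad/s.
Step 2 — Component impedances:
  Z1: Z = jωL = j·2.608e+04·0.0166 = 0 + j432.8 Ω
  Z2: Z = jωL = j·2.608e+04·0.0636 = 0 + j1658 Ω
  Z3: Z = R = 140 Ω
  Z4: Z = R = 242 Ω
  Z5: Z = 1/(jωC) = -j/(ω·C) = 0 - j74.32 Ω
Step 3 — Bridge requires nodal analysis (the Z5 bridge couples midpoints C and D, so the two paths cannot be reduced to a simple series/parallel combination). Setting node B to ground and injecting 1 A at node A, the 3-node admittance system at A, C, D solves to V_A = Z_AB = 361.5 + j77 Ω = 369.6∠12.0° Ω.

Z = 361.5 + j77 Ω = 369.6∠12.0° Ω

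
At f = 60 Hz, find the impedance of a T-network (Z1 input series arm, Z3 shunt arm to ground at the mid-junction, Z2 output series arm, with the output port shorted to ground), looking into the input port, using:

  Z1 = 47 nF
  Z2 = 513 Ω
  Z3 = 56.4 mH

Step 1 — Angular frequency: ω = 2π·f = 2π·60 = 377 rad/s.
Step 2 — Component impedances:
  Z1: Z = 1/(jωC) = -j/(ω·C) = 0 - j5.644e+04 Ω
  Z2: Z = R = 513 Ω
  Z3: Z = jωL = j·377·0.0564 = 0 + j21.26 Ω
Step 3 — With the output port shorted to ground, the output series arm Z2 runs from the junction to ground; the shunt arm Z3 also runs from the junction to ground. They appear in parallel: Z3 || Z2 = 0.8797 + j21.23 Ω.
Step 4 — Series with input arm Z1: Z_in = Z1 + (Z3 || Z2) = 0.8797 - j5.642e+04 Ω = 5.642e+04∠-90.0° Ω.

Z = 0.8797 - j5.642e+04 Ω = 5.642e+04∠-90.0° Ω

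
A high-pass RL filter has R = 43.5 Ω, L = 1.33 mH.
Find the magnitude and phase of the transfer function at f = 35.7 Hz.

Step 1 — Angular frequency: ω = 2π·35.7 = 224.3 rad/s.
Step 2 — Transfer function: H(jω) = jωL/(R + jωL).
Step 3 — Numerator jωL = j·0.2983; denominator R + jωL = 43.5 + j0.2983.
Step 4 — H = 4.703e-05 + j0.006858.
Step 5 — Magnitude: |H| = 0.006858 (-43.3 dB); phase: φ = 89.6°.

|H| = 0.006858 (-43.3 dB), φ = 89.6°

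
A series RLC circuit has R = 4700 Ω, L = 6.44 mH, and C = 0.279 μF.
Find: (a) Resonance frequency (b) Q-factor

Step 1 — Resonance condition Im(Z)=0 gives ω₀ = 1/√(LC).
Step 2 — ω₀ = 1/√(0.00644·2.79e-07) = 2.359e+04 rad/s.
Step 3 — f₀ = ω₀/(2π) = 3755 Hz.
Step 4 — Series Q: Q = ω₀L/R = 2.359e+04·0.00644/4700 = 0.03233.

(a) f₀ = 3755 Hz  (b) Q = 0.03233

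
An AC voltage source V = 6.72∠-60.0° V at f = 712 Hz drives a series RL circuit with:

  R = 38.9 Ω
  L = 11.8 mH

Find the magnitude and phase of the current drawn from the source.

Step 1 — Angular frequency: ω = 2π·f = 2π·712 = 4474 rad/s.
Step 2 — Component impedances:
  R: Z = R = 38.9 Ω
  L: Z = jωL = j·4474·0.0118 = 0 + j52.79 Ω
Step 3 — Series combination: Z_total = R + L = 38.9 + j52.79 Ω = 65.57∠53.6° Ω.
Step 4 — Source phasor: V = 6.72∠-60.0° V = 3.36 - j5.82 V.
Step 5 — Ohm's law: I = V / Z_total = (3.36 - j5.82) / (38.9 + j52.79) = -0.04105 - j0.0939 A.
Step 6 — Convert to polar: |I| = 0.1025 A, ∠I = -113.6°.

I = 0.1025∠-113.6° A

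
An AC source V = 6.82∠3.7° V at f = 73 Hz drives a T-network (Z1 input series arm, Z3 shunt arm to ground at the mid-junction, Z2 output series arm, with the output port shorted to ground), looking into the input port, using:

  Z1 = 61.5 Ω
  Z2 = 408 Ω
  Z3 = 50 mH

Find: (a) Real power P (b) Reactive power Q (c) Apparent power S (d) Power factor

Step 1 — Angular frequency: ω = 2π·f = 2π·73 = 458.7 rad/s.
Step 2 — Component impedances:
  Z1: Z = R = 61.5 Ω
  Z2: Z = R = 408 Ω
  Z3: Z = jωL = j·458.7·0.05 = 0 + j22.93 Ω
Step 3 — With the output port shorted to ground, the output series arm Z2 runs from the junction to ground; the shunt arm Z3 also runs from the junction to ground. They appear in parallel: Z3 || Z2 = 1.285 + j22.86 Ω.
Step 4 — Series with input arm Z1: Z_in = Z1 + (Z3 || Z2) = 62.79 + j22.86 Ω = 66.82∠20.0° Ω.
Step 5 — Source phasor: V = 6.82∠3.7° V = 6.806 + j0.4401 V.
Step 6 — Current: I = V / Z = 0.09796 - j0.02866 A = 0.1021∠-16.3° A.
Step 7 — Complex power: S = V·I* = 0.6541 + j0.2382 VA.
Step 8 — Real power: P = Re(S) = 0.6541 W.
Step 9 — Reactive power: Q = Im(S) = 0.2382 VAR.
Step 10 — Apparent power: |S| = 0.6961 VA.
Step 11 — Power factor: PF = P/|S| = 0.9396 (lagging).

(a) P = 0.6541 W  (b) Q = 0.2382 VAR  (c) S = 0.6961 VA  (d) PF = 0.9396 (lagging)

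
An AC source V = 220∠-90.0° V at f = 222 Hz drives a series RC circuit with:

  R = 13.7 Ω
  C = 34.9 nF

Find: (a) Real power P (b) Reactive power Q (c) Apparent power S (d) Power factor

Step 1 — Angular frequency: ω = 2π·f = 2π·222 = 1395 rad/s.
Step 2 — Component impedances:
  R: Z = R = 13.7 Ω
  C: Z = 1/(jωC) = -j/(ω·C) = 0 - j2.054e+04 Ω
Step 3 — Series combination: Z_total = R + C = 13.7 - j2.054e+04 Ω = 2.054e+04∠-90.0° Ω.
Step 4 — Source phasor: V = 220∠-90.0° V = 0 - j220 V.
Step 5 — Current: I = V / Z = 0.01071 - j7.143e-06 A = 0.01071∠-0.0° A.
Step 6 — Complex power: S = V·I* = 0.001571 - j2.356 VA.
Step 7 — Real power: P = Re(S) = 0.001571 W.
Step 8 — Reactive power: Q = Im(S) = -2.356 VAR.
Step 9 — Apparent power: |S| = 2.356 VA.
Step 10 — Power factor: PF = P/|S| = 0.0006669 (leading).

(a) P = 0.001571 W  (b) Q = -2.356 VAR  (c) S = 2.356 VA  (d) PF = 0.0006669 (leading)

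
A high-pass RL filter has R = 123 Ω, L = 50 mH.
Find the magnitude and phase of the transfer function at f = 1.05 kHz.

Step 1 — Angular frequency: ω = 2π·1050 = 6597 rad/s.
Step 2 — Transfer function: H(jω) = jωL/(R + jωL).
Step 3 — Numerator jωL = j·329.9; denominator R + jωL = 123 + j329.9.
Step 4 — H = 0.8779 + j0.3274.
Step 5 — Magnitude: |H| = 0.937 (-0.6 dB); phase: φ = 20.4°.

|H| = 0.937 (-0.6 dB), φ = 20.4°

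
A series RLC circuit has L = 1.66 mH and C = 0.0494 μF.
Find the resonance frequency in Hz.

Step 1 — Resonance condition Im(Z)=0 gives ω₀ = 1/√(LC).
Step 2 — ω₀ = 1/√(0.00166·4.94e-08) = 1.104e+05 rad/s.
Step 3 — f₀ = ω₀/(2π) = 1.758e+04 Hz.

f₀ = 1.758e+04 Hz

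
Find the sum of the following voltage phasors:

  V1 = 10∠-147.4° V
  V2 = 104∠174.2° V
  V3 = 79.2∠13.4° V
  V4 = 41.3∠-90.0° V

Step 1 — Convert each phasor to rectangular form:
  V1 = 10·(cos(-147.4°) + j·sin(-147.4°)) = -8.425 - j5.388 V
  V2 = 104·(cos(174.2°) + j·sin(174.2°)) = -103.5 + j10.51 V
  V3 = 79.2·(cos(13.4°) + j·sin(13.4°)) = 77.04 + j18.35 V
  V4 = 41.3·(cos(-90.0°) + j·sin(-90.0°)) = 0 - j41.3 V
Step 2 — Sum components: V_total = -34.85 - j17.82 V.
Step 3 — Convert to polar: |V_total| = 39.14 V, ∠V_total = -152.9°.

V_total = 39.14∠-152.9° V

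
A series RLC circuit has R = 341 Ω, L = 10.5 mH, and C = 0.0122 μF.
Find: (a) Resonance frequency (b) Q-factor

Step 1 — Resonance condition Im(Z)=0 gives ω₀ = 1/√(LC).
Step 2 — ω₀ = 1/√(0.0105·1.22e-08) = 8.835e+04 rad/s.
Step 3 — f₀ = ω₀/(2π) = 1.406e+04 Hz.
Step 4 — Series Q: Q = ω₀L/R = 8.835e+04·0.0105/341 = 2.721.

(a) f₀ = 1.406e+04 Hz  (b) Q = 2.721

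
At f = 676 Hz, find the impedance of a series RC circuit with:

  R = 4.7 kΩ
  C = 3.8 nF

Step 1 — Angular frequency: ω = 2π·f = 2π·676 = 4247 rad/s.
Step 2 — Component impedances:
  R: Z = R = 4700 Ω
  C: Z = 1/(jωC) = -j/(ω·C) = 0 - j6.196e+04 Ω
Step 3 — Series combination: Z_total = R + C = 4700 - j6.196e+04 Ω = 6.213e+04∠-85.7° Ω.

Z = 4700 - j6.196e+04 Ω = 6.213e+04∠-85.7° Ω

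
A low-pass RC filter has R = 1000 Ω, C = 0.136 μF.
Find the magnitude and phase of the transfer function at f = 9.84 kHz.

Step 1 — Angular frequency: ω = 2π·9840 = 6.183e+04 rad/s.
Step 2 — Transfer function: H(jω) = 1/(1 + jωRC).
Step 3 — Denominator: 1 + jωRC = 1 + j·6.183e+04·1000·1.36e-07 = 1 + j8.408.
Step 4 — H = 0.01395 - j0.1173.
Step 5 — Magnitude: |H| = 0.1181 (-18.6 dB); phase: φ = -83.2°.

|H| = 0.1181 (-18.6 dB), φ = -83.2°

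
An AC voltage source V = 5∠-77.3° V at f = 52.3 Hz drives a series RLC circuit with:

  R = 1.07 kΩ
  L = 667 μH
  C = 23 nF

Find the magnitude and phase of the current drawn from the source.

Step 1 — Angular frequency: ω = 2π·f = 2π·52.3 = 328.6 rad/s.
Step 2 — Component impedances:
  R: Z = R = 1070 Ω
  L: Z = jωL = j·328.6·0.000667 = 0 + j0.2192 Ω
  C: Z = 1/(jωC) = -j/(ω·C) = 0 - j1.323e+05 Ω
Step 3 — Series combination: Z_total = R + L + C = 1070 - j1.323e+05 Ω = 1.323e+05∠-89.5° Ω.
Step 4 — Source phasor: V = 5∠-77.3° V = 1.099 - j4.878 V.
Step 5 — Ohm's law: I = V / Z_total = (1.099 - j4.878) / (1070 - j1.323e+05) = 3.693e-05 + j8.009e-06 A.
Step 6 — Convert to polar: |I| = 3.779e-05 A, ∠I = 12.2°.

I = 3.779e-05∠12.2° A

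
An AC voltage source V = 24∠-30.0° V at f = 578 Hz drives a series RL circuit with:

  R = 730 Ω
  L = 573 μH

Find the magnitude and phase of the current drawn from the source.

Step 1 — Angular frequency: ω = 2π·f = 2π·578 = 3632 rad/s.
Step 2 — Component impedances:
  R: Z = R = 730 Ω
  L: Z = jωL = j·3632·0.000573 = 0 + j2.081 Ω
Step 3 — Series combination: Z_total = R + L = 730 + j2.081 Ω = 730∠0.2° Ω.
Step 4 — Source phasor: V = 24∠-30.0° V = 20.78 - j12 V.
Step 5 — Ohm's law: I = V / Z_total = (20.78 - j12) / (730 + j2.081) = 0.02842 - j0.01652 A.
Step 6 — Convert to polar: |I| = 0.03288 A, ∠I = -30.2°.

I = 0.03288∠-30.2° A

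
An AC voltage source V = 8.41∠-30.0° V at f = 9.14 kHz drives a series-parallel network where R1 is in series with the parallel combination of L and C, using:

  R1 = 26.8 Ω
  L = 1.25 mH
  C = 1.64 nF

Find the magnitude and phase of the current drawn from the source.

Step 1 — Angular frequency: ω = 2π·f = 2π·9140 = 5.743e+04 rad/s.
Step 2 — Component impedances:
  R1: Z = R = 26.8 Ω
  L: Z = jωL = j·5.743e+04·0.00125 = 0 + j71.79 Ω
  C: Z = 1/(jωC) = -j/(ω·C) = 0 - j1.062e+04 Ω
Step 3 — Parallel branch: L || C = 1/(1/L + 1/C) = 0 + j72.27 Ω.
Step 4 — Series with R1: Z_total = R1 + (L || C) = 26.8 + j72.27 Ω = 77.08∠69.7° Ω.
Step 5 — Source phasor: V = 8.41∠-30.0° V = 7.283 - j4.205 V.
Step 6 — Ohm's law: I = V / Z_total = (7.283 - j4.205) / (26.8 + j72.27) = -0.0183 - j0.1076 A.
Step 7 — Convert to polar: |I| = 0.1091 A, ∠I = -99.7°.

I = 0.1091∠-99.7° A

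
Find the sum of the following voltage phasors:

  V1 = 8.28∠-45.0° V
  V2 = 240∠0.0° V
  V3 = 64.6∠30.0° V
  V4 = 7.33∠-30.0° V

Step 1 — Convert each phasor to rectangular form:
  V1 = 8.28·(cos(-45.0°) + j·sin(-45.0°)) = 5.855 - j5.855 V
  V2 = 240·(cos(0.0°) + j·sin(0.0°)) = 240 V
  V3 = 64.6·(cos(30.0°) + j·sin(30.0°)) = 55.95 + j32.3 V
  V4 = 7.33·(cos(-30.0°) + j·sin(-30.0°)) = 6.348 - j3.665 V
Step 2 — Sum components: V_total = 308.1 + j22.78 V.
Step 3 — Convert to polar: |V_total| = 309 V, ∠V_total = 4.2°.

V_total = 309∠4.2° V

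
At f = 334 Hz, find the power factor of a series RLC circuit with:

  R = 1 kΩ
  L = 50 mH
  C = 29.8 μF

Step 1 — Angular frequency: ω = 2π·f = 2π·334 = 2099 rad/s.
Step 2 — Component impedances:
  R: Z = R = 1000 Ω
  L: Z = jωL = j·2099·0.05 = 0 + j104.9 Ω
  C: Z = 1/(jωC) = -j/(ω·C) = 0 - j15.99 Ω
Step 3 — Series combination: Z_total = R + L + C = 1000 + j88.94 Ω = 1004∠5.1° Ω.
Step 4 — Power factor: PF = cos(φ) = Re(Z)/|Z| = 1000/1003.9 = 0.9961.
Step 5 — Type: Im(Z) = 88.94 ⇒ lagging (phase φ = 5.1°).

PF = 0.9961 (lagging, φ = 5.1°)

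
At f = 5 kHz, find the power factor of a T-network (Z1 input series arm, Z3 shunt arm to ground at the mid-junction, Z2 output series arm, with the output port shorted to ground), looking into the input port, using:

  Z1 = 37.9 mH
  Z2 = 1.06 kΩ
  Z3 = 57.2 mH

Step 1 — Angular frequency: ω = 2π·f = 2π·5000 = 3.142e+04 rad/s.
Step 2 — Component impedances:
  Z1: Z = jωL = j·3.142e+04·0.0379 = 0 + j1191 Ω
  Z2: Z = R = 1060 Ω
  Z3: Z = jωL = j·3.142e+04·0.0572 = 0 + j1797 Ω
Step 3 — With the output port shorted to ground, the output series arm Z2 runs from the junction to ground; the shunt arm Z3 also runs from the junction to ground. They appear in parallel: Z3 || Z2 = 786.4 + j463.9 Ω.
Step 4 — Series with input arm Z1: Z_in = Z1 + (Z3 || Z2) = 786.4 + j1655 Ω = 1832∠64.6° Ω.
Step 5 — Power factor: PF = cos(φ) = Re(Z)/|Z| = 786.4/1832 = 0.4293.
Step 6 — Type: Im(Z) = 1655 ⇒ lagging (phase φ = 64.6°).

PF = 0.4293 (lagging, φ = 64.6°)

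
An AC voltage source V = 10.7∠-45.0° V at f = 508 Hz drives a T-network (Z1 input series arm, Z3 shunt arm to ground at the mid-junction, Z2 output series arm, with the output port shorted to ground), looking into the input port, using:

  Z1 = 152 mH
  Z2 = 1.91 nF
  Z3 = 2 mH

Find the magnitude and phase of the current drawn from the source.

Step 1 — Angular frequency: ω = 2π·f = 2π·508 = 3192 rad/s.
Step 2 — Component impedances:
  Z1: Z = jωL = j·3192·0.152 = 0 + j485.2 Ω
  Z2: Z = 1/(jωC) = -j/(ω·C) = 0 - j1.64e+05 Ω
  Z3: Z = jωL = j·3192·0.002 = 0 + j6.384 Ω
Step 3 — With the output port shorted to ground, the output series arm Z2 runs from the junction to ground; the shunt arm Z3 also runs from the junction to ground. They appear in parallel: Z3 || Z2 = 0 + j6.384 Ω.
Step 4 — Series with input arm Z1: Z_in = Z1 + (Z3 || Z2) = 0 + j491.5 Ω = 491.5∠90.0° Ω.
Step 5 — Source phasor: V = 10.7∠-45.0° V = 7.566 - j7.566 V.
Step 6 — Ohm's law: I = V / Z_total = (7.566 - j7.566) / (0 + j491.5) = -0.01539 - j0.01539 A.
Step 7 — Convert to polar: |I| = 0.02177 A, ∠I = -135.0°.

I = 0.02177∠-135.0° A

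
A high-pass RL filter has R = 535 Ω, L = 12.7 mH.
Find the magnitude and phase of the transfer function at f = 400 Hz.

Step 1 — Angular frequency: ω = 2π·400 = 2513 rad/s.
Step 2 — Transfer function: H(jω) = jωL/(R + jωL).
Step 3 — Numerator jωL = j·31.92; denominator R + jωL = 535 + j31.92.
Step 4 — H = 0.003547 + j0.05945.
Step 5 — Magnitude: |H| = 0.05956 (-24.5 dB); phase: φ = 86.6°.

|H| = 0.05956 (-24.5 dB), φ = 86.6°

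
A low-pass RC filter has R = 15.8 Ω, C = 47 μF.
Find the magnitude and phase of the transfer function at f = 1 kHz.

Step 1 — Angular frequency: ω = 2π·1000 = 6283 rad/s.
Step 2 — Transfer function: H(jω) = 1/(1 + jωRC).
Step 3 — Denominator: 1 + jωRC = 1 + j·6283·15.8·4.7e-05 = 1 + j4.666.
Step 4 — H = 0.04392 - j0.2049.
Step 5 — Magnitude: |H| = 0.2096 (-13.6 dB); phase: φ = -77.9°.

|H| = 0.2096 (-13.6 dB), φ = -77.9°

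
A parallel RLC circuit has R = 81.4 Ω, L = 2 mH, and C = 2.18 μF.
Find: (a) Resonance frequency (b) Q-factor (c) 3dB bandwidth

Step 1 — Resonance: ω₀ = 1/√(LC) = 1/√(0.002·2.18e-06) = 1.514e+04 rad/s.
Step 2 — f₀ = ω₀/(2π) = 2410 Hz.
Step 3 — Parallel Q: Q = R/(ω₀L) = 81.4/(1.514e+04·0.002) = 2.687.
Step 4 — Bandwidth: Δω = ω₀/Q = 5635 rad/s; BW = Δω/(2π) = 896.9 Hz.

(a) f₀ = 2410 Hz  (b) Q = 2.687  (c) BW = 896.9 Hz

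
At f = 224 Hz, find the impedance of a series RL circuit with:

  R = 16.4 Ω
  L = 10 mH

Step 1 — Angular frequency: ω = 2π·f = 2π·224 = 1407 rad/s.
Step 2 — Component impedances:
  R: Z = R = 16.4 Ω
  L: Z = jωL = j·1407·0.01 = 0 + j14.07 Ω
Step 3 — Series combination: Z_total = R + L = 16.4 + j14.07 Ω = 21.61∠40.6° Ω.

Z = 16.4 + j14.07 Ω = 21.61∠40.6° Ω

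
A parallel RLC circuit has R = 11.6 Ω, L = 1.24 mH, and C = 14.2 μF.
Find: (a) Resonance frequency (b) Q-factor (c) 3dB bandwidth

Step 1 — Resonance: ω₀ = 1/√(LC) = 1/√(0.00124·1.42e-05) = 7536 rad/s.
Step 2 — f₀ = ω₀/(2π) = 1199 Hz.
Step 3 — Parallel Q: Q = R/(ω₀L) = 11.6/(7536·0.00124) = 1.241.
Step 4 — Bandwidth: Δω = ω₀/Q = 6071 rad/s; BW = Δω/(2π) = 966.2 Hz.

(a) f₀ = 1199 Hz  (b) Q = 1.241  (c) BW = 966.2 Hz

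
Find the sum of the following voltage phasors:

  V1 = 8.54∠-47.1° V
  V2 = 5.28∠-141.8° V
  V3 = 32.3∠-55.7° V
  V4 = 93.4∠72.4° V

Step 1 — Convert each phasor to rectangular form:
  V1 = 8.54·(cos(-47.1°) + j·sin(-47.1°)) = 5.813 - j6.256 V
  V2 = 5.28·(cos(-141.8°) + j·sin(-141.8°)) = -4.149 - j3.265 V
  V3 = 32.3·(cos(-55.7°) + j·sin(-55.7°)) = 18.2 - j26.68 V
  V4 = 93.4·(cos(72.4°) + j·sin(72.4°)) = 28.24 + j89.03 V
Step 2 — Sum components: V_total = 48.11 + j52.82 V.
Step 3 — Convert to polar: |V_total| = 71.45 V, ∠V_total = 47.7°.

V_total = 71.45∠47.7° V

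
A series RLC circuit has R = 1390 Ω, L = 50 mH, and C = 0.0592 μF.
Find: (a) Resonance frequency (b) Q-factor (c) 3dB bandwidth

Step 1 — Resonance: ω₀ = 1/√(LC) = 1/√(0.05·5.92e-08) = 1.838e+04 rad/s.
Step 2 — f₀ = ω₀/(2π) = 2925 Hz.
Step 3 — Series Q: Q = ω₀L/R = 1.838e+04·0.05/1390 = 0.6612.
Step 4 — Bandwidth: Δω = ω₀/Q = 2.78e+04 rad/s; BW = Δω/(2π) = 4425 Hz.

(a) f₀ = 2925 Hz  (b) Q = 0.6612  (c) BW = 4425 Hz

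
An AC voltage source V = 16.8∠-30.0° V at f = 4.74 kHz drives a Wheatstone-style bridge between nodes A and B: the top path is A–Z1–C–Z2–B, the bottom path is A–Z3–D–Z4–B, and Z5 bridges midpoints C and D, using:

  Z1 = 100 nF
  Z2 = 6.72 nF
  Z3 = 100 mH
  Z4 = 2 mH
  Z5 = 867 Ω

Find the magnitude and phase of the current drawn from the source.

Step 1 — Angular frequency: ω = 2π·f = 2π·4740 = 2.978e+04 rad/s.
Step 2 — Component impedances:
  Z1: Z = 1/(jωC) = -j/(ω·C) = 0 - j335.8 Ω
  Z2: Z = 1/(jωC) = -j/(ω·C) = 0 - j4997 Ω
  Z3: Z = jωL = j·2.978e+04·0.1 = 0 + j2978 Ω
  Z4: Z = jωL = j·2.978e+04·0.002 = 0 + j59.56 Ω
  Z5: Z = R = 867 Ω
Step 3 — Bridge requires nodal analysis (the Z5 bridge couples midpoints C and D, so the two paths cannot be reduced to a simple series/parallel combination). Setting node B to ground and injecting 1 A at node A, the 3-node admittance system at A, C, D solves to V_A = Z_AB = 1099 - j150.5 Ω = 1110∠-7.8° Ω.
Step 4 — Source phasor: V = 16.8∠-30.0° V = 14.55 - j8.4 V.
Step 5 — Ohm's law: I = V / Z_total = (14.55 - j8.4) / (1099 - j150.5) = 0.01402 - j0.005722 A.
Step 6 — Convert to polar: |I| = 0.01514 A, ∠I = -22.2°.

I = 0.01514∠-22.2° A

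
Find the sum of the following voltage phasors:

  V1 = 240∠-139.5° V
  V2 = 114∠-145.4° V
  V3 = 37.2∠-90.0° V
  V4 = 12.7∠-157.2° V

Step 1 — Convert each phasor to rectangular form:
  V1 = 240·(cos(-139.5°) + j·sin(-139.5°)) = -182.5 - j155.9 V
  V2 = 114·(cos(-145.4°) + j·sin(-145.4°)) = -93.84 - j64.73 V
  V3 = 37.2·(cos(-90.0°) + j·sin(-90.0°)) = 0 - j37.2 V
  V4 = 12.7·(cos(-157.2°) + j·sin(-157.2°)) = -11.71 - j4.921 V
Step 2 — Sum components: V_total = -288 - j262.7 V.
Step 3 — Convert to polar: |V_total| = 389.9 V, ∠V_total = -137.6°.

V_total = 389.9∠-137.6° V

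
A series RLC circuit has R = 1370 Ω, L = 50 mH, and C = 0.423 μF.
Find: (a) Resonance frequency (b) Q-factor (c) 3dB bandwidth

Step 1 — Resonance: ω₀ = 1/√(LC) = 1/√(0.05·4.23e-07) = 6876 rad/s.
Step 2 — f₀ = ω₀/(2π) = 1094 Hz.
Step 3 — Series Q: Q = ω₀L/R = 6876·0.05/1370 = 0.251.
Step 4 — Bandwidth: Δω = ω₀/Q = 2.74e+04 rad/s; BW = Δω/(2π) = 4361 Hz.

(a) f₀ = 1094 Hz  (b) Q = 0.251  (c) BW = 4361 Hz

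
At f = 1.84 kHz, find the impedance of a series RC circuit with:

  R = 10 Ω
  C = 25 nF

Step 1 — Angular frequency: ω = 2π·f = 2π·1840 = 1.156e+04 rad/s.
Step 2 — Component impedances:
  R: Z = R = 10 Ω
  C: Z = 1/(jωC) = -j/(ω·C) = 0 - j3460 Ω
Step 3 — Series combination: Z_total = R + C = 10 - j3460 Ω = 3460∠-89.8° Ω.

Z = 10 - j3460 Ω = 3460∠-89.8° Ω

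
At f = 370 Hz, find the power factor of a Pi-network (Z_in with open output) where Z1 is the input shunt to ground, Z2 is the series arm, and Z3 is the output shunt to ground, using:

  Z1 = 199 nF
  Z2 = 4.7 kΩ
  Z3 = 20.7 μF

Step 1 — Angular frequency: ω = 2π·f = 2π·370 = 2325 rad/s.
Step 2 — Component impedances:
  Z1: Z = 1/(jωC) = -j/(ω·C) = 0 - j2162 Ω
  Z2: Z = R = 4700 Ω
  Z3: Z = 1/(jωC) = -j/(ω·C) = 0 - j20.78 Ω
Step 3 — With open output, the series arm Z2 and the output shunt Z3 appear in series to ground: Z2 + Z3 = 4700 - j20.78 Ω.
Step 4 — Parallel with input shunt Z1: Z_in = Z1 || (Z2 + Z3) = 817.8 - j1782 Ω = 1961∠-65.3° Ω.
Step 5 — Power factor: PF = cos(φ) = Re(Z)/|Z| = 817.79/1960.5 = 0.4171.
Step 6 — Type: Im(Z) = -1782 ⇒ leading (phase φ = -65.3°).

PF = 0.4171 (leading, φ = -65.3°)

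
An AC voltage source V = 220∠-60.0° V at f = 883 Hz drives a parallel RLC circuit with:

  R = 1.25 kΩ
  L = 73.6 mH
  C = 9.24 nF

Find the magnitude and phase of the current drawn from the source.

Step 1 — Angular frequency: ω = 2π·f = 2π·883 = 5548 rad/s.
Step 2 — Component impedances:
  R: Z = R = 1250 Ω
  L: Z = jωL = j·5548·0.0736 = 0 + j408.3 Ω
  C: Z = 1/(jωC) = -j/(ω·C) = 0 - j1.951e+04 Ω
Step 3 — Parallel combination: 1/Z_total = 1/R + 1/L + 1/C; Z_total = 125.2 + j375.3 Ω = 395.6∠71.5° Ω.
Step 4 — Source phasor: V = 220∠-60.0° V = 110 - j190.5 V.
Step 5 — Ohm's law: I = V / Z_total = (110 - j190.5) / (125.2 + j375.3) = -0.3688 - j0.4162 A.
Step 6 — Convert to polar: |I| = 0.5561 A, ∠I = -131.5°.

I = 0.5561∠-131.5° A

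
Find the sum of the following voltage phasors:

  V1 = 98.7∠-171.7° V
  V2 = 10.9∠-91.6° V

Step 1 — Convert each phasor to rectangular form:
  V1 = 98.7·(cos(-171.7°) + j·sin(-171.7°)) = -97.67 - j14.25 V
  V2 = 10.9·(cos(-91.6°) + j·sin(-91.6°)) = -0.3043 - j10.9 V
Step 2 — Sum components: V_total = -97.97 - j25.14 V.
Step 3 — Convert to polar: |V_total| = 101.1 V, ∠V_total = -165.6°.

V_total = 101.1∠-165.6° V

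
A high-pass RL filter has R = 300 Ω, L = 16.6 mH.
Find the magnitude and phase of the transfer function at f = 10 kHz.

Step 1 — Angular frequency: ω = 2π·1e+04 = 6.283e+04 rad/s.
Step 2 — Transfer function: H(jω) = jωL/(R + jωL).
Step 3 — Numerator jωL = j·1043; denominator R + jωL = 300 + j1043.
Step 4 — H = 0.9236 + j0.2657.
Step 5 — Magnitude: |H| = 0.961 (-0.3 dB); phase: φ = 16.0°.

|H| = 0.961 (-0.3 dB), φ = 16.0°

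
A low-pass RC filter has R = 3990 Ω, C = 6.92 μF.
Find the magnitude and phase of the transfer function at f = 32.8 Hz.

Step 1 — Angular frequency: ω = 2π·32.8 = 206.1 rad/s.
Step 2 — Transfer function: H(jω) = 1/(1 + jωRC).
Step 3 — Denominator: 1 + jωRC = 1 + j·206.1·3990·6.92e-06 = 1 + j5.69.
Step 4 — H = 0.02996 - j0.1705.
Step 5 — Magnitude: |H| = 0.1731 (-15.2 dB); phase: φ = -80.0°.

|H| = 0.1731 (-15.2 dB), φ = -80.0°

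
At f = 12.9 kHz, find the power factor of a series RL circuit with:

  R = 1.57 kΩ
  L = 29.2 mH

Step 1 — Angular frequency: ω = 2π·f = 2π·1.29e+04 = 8.105e+04 rad/s.
Step 2 — Component impedances:
  R: Z = R = 1570 Ω
  L: Z = jωL = j·8.105e+04·0.0292 = 0 + j2367 Ω
Step 3 — Series combination: Z_total = R + L = 1570 + j2367 Ω = 2840∠56.4° Ω.
Step 4 — Power factor: PF = cos(φ) = Re(Z)/|Z| = 1570/2840 = 0.5528.
Step 5 — Type: Im(Z) = 2367 ⇒ lagging (phase φ = 56.4°).

PF = 0.5528 (lagging, φ = 56.4°)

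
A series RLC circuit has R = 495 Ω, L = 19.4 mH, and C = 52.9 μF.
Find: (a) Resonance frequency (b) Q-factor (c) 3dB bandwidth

Step 1 — Resonance condition Im(Z)=0 gives ω₀ = 1/√(LC).
Step 2 — ω₀ = 1/√(0.0194·5.29e-05) = 987.1 rad/s.
Step 3 — f₀ = ω₀/(2π) = 157.1 Hz.
Step 4 — Series Q: Q = ω₀L/R = 987.1·0.0194/495 = 0.03869.
Step 5 — 3dB bandwidth: Δω = ω₀/Q = 2.552e+04 rad/s; BW = Δω/(2π) = 4061 Hz.

(a) f₀ = 157.1 Hz  (b) Q = 0.03869  (c) BW = 4061 Hz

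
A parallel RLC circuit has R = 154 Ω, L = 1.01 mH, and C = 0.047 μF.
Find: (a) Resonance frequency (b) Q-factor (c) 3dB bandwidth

Step 1 — Resonance: ω₀ = 1/√(LC) = 1/√(0.00101·4.7e-08) = 1.451e+05 rad/s.
Step 2 — f₀ = ω₀/(2π) = 2.31e+04 Hz.
Step 3 — Parallel Q: Q = R/(ω₀L) = 154/(1.451e+05·0.00101) = 1.051.
Step 4 — Bandwidth: Δω = ω₀/Q = 1.382e+05 rad/s; BW = Δω/(2π) = 2.199e+04 Hz.

(a) f₀ = 2.31e+04 Hz  (b) Q = 1.051  (c) BW = 2.199e+04 Hz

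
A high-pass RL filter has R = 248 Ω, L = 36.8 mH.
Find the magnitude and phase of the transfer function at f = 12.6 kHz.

Step 1 — Angular frequency: ω = 2π·1.26e+04 = 7.917e+04 rad/s.
Step 2 — Transfer function: H(jω) = jωL/(R + jωL).
Step 3 — Numerator jωL = j·2913; denominator R + jωL = 248 + j2913.
Step 4 — H = 0.9928 + j0.08451.
Step 5 — Magnitude: |H| = 0.9964 (-0.0 dB); phase: φ = 4.9°.

|H| = 0.9964 (-0.0 dB), φ = 4.9°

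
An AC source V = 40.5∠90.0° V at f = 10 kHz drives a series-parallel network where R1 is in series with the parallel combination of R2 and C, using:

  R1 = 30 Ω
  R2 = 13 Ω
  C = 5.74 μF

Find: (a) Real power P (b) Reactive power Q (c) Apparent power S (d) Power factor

Step 1 — Angular frequency: ω = 2π·f = 2π·1e+04 = 6.283e+04 rad/s.
Step 2 — Component impedances:
  R1: Z = R = 30 Ω
  R2: Z = R = 13 Ω
  C: Z = 1/(jωC) = -j/(ω·C) = 0 - j2.773 Ω
Step 3 — Parallel branch: R2 || C = 1/(1/R2 + 1/C) = 0.5657 - j2.652 Ω.
Step 4 — Series with R1: Z_total = R1 + (R2 || C) = 30.57 - j2.652 Ω = 30.68∠-5.0° Ω.
Step 5 — Source phasor: V = 40.5∠90.0° V = 0 + j40.5 V.
Step 6 — Current: I = V / Z = -0.1141 + j1.315 A = 1.32∠95.0° A.
Step 7 — Complex power: S = V·I* = 53.26 - j4.621 VA.
Step 8 — Real power: P = Re(S) = 53.26 W.
Step 9 — Reactive power: Q = Im(S) = -4.621 VAR.
Step 10 — Apparent power: |S| = 53.46 VA.
Step 11 — Power factor: PF = P/|S| = 0.9963 (leading).

(a) P = 53.26 W  (b) Q = -4.621 VAR  (c) S = 53.46 VA  (d) PF = 0.9963 (leading)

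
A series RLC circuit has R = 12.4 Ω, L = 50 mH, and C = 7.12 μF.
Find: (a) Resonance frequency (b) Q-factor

Step 1 — Resonance condition Im(Z)=0 gives ω₀ = 1/√(LC).
Step 2 — ω₀ = 1/√(0.05·7.12e-06) = 1676 rad/s.
Step 3 — f₀ = ω₀/(2π) = 266.7 Hz.
Step 4 — Series Q: Q = ω₀L/R = 1676·0.05/12.4 = 6.758.

(a) f₀ = 266.7 Hz  (b) Q = 6.758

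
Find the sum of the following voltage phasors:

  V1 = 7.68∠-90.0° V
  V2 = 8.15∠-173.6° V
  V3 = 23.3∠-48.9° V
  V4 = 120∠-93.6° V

Step 1 — Convert each phasor to rectangular form:
  V1 = 7.68·(cos(-90.0°) + j·sin(-90.0°)) = 0 - j7.68 V
  V2 = 8.15·(cos(-173.6°) + j·sin(-173.6°)) = -8.099 - j0.9085 V
  V3 = 23.3·(cos(-48.9°) + j·sin(-48.9°)) = 15.32 - j17.56 V
  V4 = 120·(cos(-93.6°) + j·sin(-93.6°)) = -7.535 - j119.8 V
Step 2 — Sum components: V_total = -0.3172 - j145.9 V.
Step 3 — Convert to polar: |V_total| = 145.9 V, ∠V_total = -90.1°.

V_total = 145.9∠-90.1° V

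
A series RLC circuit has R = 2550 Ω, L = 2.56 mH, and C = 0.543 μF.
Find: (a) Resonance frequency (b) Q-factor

Step 1 — Resonance condition Im(Z)=0 gives ω₀ = 1/√(LC).
Step 2 — ω₀ = 1/√(0.00256·5.43e-07) = 2.682e+04 rad/s.
Step 3 — f₀ = ω₀/(2π) = 4269 Hz.
Step 4 — Series Q: Q = ω₀L/R = 2.682e+04·0.00256/2550 = 0.02693.

(a) f₀ = 4269 Hz  (b) Q = 0.02693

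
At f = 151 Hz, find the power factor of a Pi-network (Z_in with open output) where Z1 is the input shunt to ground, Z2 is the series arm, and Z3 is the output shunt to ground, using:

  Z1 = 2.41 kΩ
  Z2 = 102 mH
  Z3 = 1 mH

Step 1 — Angular frequency: ω = 2π·f = 2π·151 = 948.8 rad/s.
Step 2 — Component impedances:
  Z1: Z = R = 2410 Ω
  Z2: Z = jωL = j·948.8·0.102 = 0 + j96.77 Ω
  Z3: Z = jωL = j·948.8·0.001 = 0 + j0.9488 Ω
Step 3 — With open output, the series arm Z2 and the output shunt Z3 appear in series to ground: Z2 + Z3 = 0 + j97.72 Ω.
Step 4 — Parallel with input shunt Z1: Z_in = Z1 || (Z2 + Z3) = 3.956 + j97.56 Ω = 97.64∠87.7° Ω.
Step 5 — Power factor: PF = cos(φ) = Re(Z)/|Z| = 3.956/97.64 = 0.04052.
Step 6 — Type: Im(Z) = 97.56 ⇒ lagging (phase φ = 87.7°).

PF = 0.04052 (lagging, φ = 87.7°)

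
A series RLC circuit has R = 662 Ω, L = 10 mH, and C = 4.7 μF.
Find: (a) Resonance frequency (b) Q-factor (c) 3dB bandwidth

Step 1 — Resonance: ω₀ = 1/√(LC) = 1/√(0.01·4.7e-06) = 4613 rad/s.
Step 2 — f₀ = ω₀/(2π) = 734.1 Hz.
Step 3 — Series Q: Q = ω₀L/R = 4613·0.01/662 = 0.06968.
Step 4 — Bandwidth: Δω = ω₀/Q = 6.62e+04 rad/s; BW = Δω/(2π) = 1.054e+04 Hz.

(a) f₀ = 734.1 Hz  (b) Q = 0.06968  (c) BW = 1.054e+04 Hz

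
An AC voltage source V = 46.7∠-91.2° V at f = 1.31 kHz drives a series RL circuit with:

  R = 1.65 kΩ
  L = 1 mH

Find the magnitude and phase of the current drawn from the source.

Step 1 — Angular frequency: ω = 2π·f = 2π·1310 = 8231 rad/s.
Step 2 — Component impedances:
  R: Z = R = 1650 Ω
  L: Z = jωL = j·8231·0.001 = 0 + j8.231 Ω
Step 3 — Series combination: Z_total = R + L = 1650 + j8.231 Ω = 1650∠0.3° Ω.
Step 4 — Source phasor: V = 46.7∠-91.2° V = -0.978 - j46.69 V.
Step 5 — Ohm's law: I = V / Z_total = (-0.978 - j46.69) / (1650 + j8.231) = -0.0007339 - j0.02829 A.
Step 6 — Convert to polar: |I| = 0.0283 A, ∠I = -91.5°.

I = 0.0283∠-91.5° A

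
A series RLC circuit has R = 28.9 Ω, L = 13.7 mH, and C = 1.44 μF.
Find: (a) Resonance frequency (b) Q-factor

Step 1 — Resonance condition Im(Z)=0 gives ω₀ = 1/√(LC).
Step 2 — ω₀ = 1/√(0.0137·1.44e-06) = 7120 rad/s.
Step 3 — f₀ = ω₀/(2π) = 1133 Hz.
Step 4 — Series Q: Q = ω₀L/R = 7120·0.0137/28.9 = 3.375.

(a) f₀ = 1133 Hz  (b) Q = 3.375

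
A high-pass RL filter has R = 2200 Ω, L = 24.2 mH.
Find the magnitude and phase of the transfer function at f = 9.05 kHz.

Step 1 — Angular frequency: ω = 2π·9050 = 5.686e+04 rad/s.
Step 2 — Transfer function: H(jω) = jωL/(R + jωL).
Step 3 — Numerator jωL = j·1376; denominator R + jωL = 2200 + j1376.
Step 4 — H = 0.2812 + j0.4496.
Step 5 — Magnitude: |H| = 0.5303 (-5.5 dB); phase: φ = 58.0°.

|H| = 0.5303 (-5.5 dB), φ = 58.0°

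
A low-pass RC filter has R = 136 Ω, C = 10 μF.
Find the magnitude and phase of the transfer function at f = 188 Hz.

Step 1 — Angular frequency: ω = 2π·188 = 1181 rad/s.
Step 2 — Transfer function: H(jω) = 1/(1 + jωRC).
Step 3 — Denominator: 1 + jωRC = 1 + j·1181·136·1e-05 = 1 + j1.606.
Step 4 — H = 0.2793 - j0.4486.
Step 5 — Magnitude: |H| = 0.5285 (-5.5 dB); phase: φ = -58.1°.

|H| = 0.5285 (-5.5 dB), φ = -58.1°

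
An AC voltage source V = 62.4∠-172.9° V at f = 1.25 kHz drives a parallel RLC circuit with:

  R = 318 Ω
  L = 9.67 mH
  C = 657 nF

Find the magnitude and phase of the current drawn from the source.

Step 1 — Angular frequency: ω = 2π·f = 2π·1250 = 7854 rad/s.
Step 2 — Component impedances:
  R: Z = R = 318 Ω
  L: Z = jωL = j·7854·0.00967 = 0 + j75.95 Ω
  C: Z = 1/(jωC) = -j/(ω·C) = 0 - j193.8 Ω
Step 3 — Parallel combination: 1/Z_total = 1/R + 1/L + 1/C; Z_total = 42.5 + j108.2 Ω = 116.2∠68.6° Ω.
Step 4 — Source phasor: V = 62.4∠-172.9° V = -61.92 - j7.713 V.
Step 5 — Ohm's law: I = V / Z_total = (-61.92 - j7.713) / (42.5 + j108.2) = -0.2565 + j0.4715 A.
Step 6 — Convert to polar: |I| = 0.5368 A, ∠I = 118.5°.

I = 0.5368∠118.5° A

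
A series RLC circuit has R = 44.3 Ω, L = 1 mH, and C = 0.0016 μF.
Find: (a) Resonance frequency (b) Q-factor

Step 1 — Resonance condition Im(Z)=0 gives ω₀ = 1/√(LC).
Step 2 — ω₀ = 1/√(0.001·1.6e-09) = 7.906e+05 rad/s.
Step 3 — f₀ = ω₀/(2π) = 1.258e+05 Hz.
Step 4 — Series Q: Q = ω₀L/R = 7.906e+05·0.001/44.3 = 17.85.

(a) f₀ = 1.258e+05 Hz  (b) Q = 17.85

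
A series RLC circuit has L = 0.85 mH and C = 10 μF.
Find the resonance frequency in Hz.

Step 1 — Resonance condition Im(Z)=0 gives ω₀ = 1/√(LC).
Step 2 — ω₀ = 1/√(0.00085·1e-05) = 1.085e+04 rad/s.
Step 3 — f₀ = ω₀/(2π) = 1726 Hz.

f₀ = 1726 Hz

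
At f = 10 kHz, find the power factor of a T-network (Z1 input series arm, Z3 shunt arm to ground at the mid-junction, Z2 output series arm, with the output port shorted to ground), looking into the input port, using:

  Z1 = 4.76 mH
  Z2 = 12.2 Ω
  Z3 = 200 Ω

Step 1 — Angular frequency: ω = 2π·f = 2π·1e+04 = 6.283e+04 rad/s.
Step 2 — Component impedances:
  Z1: Z = jωL = j·6.283e+04·0.00476 = 0 + j299.1 Ω
  Z2: Z = R = 12.2 Ω
  Z3: Z = R = 200 Ω
Step 3 — With the output port shorted to ground, the output series arm Z2 runs from the junction to ground; the shunt arm Z3 also runs from the junction to ground. They appear in parallel: Z3 || Z2 = 11.5 Ω.
Step 4 — Series with input arm Z1: Z_in = Z1 + (Z3 || Z2) = 11.5 + j299.1 Ω = 299.3∠87.8° Ω.
Step 5 — Power factor: PF = cos(φ) = Re(Z)/|Z| = 11.5/299.3 = 0.03842.
Step 6 — Type: Im(Z) = 299.1 ⇒ lagging (phase φ = 87.8°).

PF = 0.03842 (lagging, φ = 87.8°)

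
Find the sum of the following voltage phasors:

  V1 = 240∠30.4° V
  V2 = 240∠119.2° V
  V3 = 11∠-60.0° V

Step 1 — Convert each phasor to rectangular form:
  V1 = 240·(cos(30.4°) + j·sin(30.4°)) = 207 + j121.4 V
  V2 = 240·(cos(119.2°) + j·sin(119.2°)) = -117.1 + j209.5 V
  V3 = 11·(cos(-60.0°) + j·sin(-60.0°)) = 5.5 - j9.526 V
Step 2 — Sum components: V_total = 95.42 + j321.4 V.
Step 3 — Convert to polar: |V_total| = 335.3 V, ∠V_total = 73.5°.

V_total = 335.3∠73.5° V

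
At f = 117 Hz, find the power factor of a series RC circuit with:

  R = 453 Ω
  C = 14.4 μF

Step 1 — Angular frequency: ω = 2π·f = 2π·117 = 735.1 rad/s.
Step 2 — Component impedances:
  R: Z = R = 453 Ω
  C: Z = 1/(jωC) = -j/(ω·C) = 0 - j94.47 Ω
Step 3 — Series combination: Z_total = R + C = 453 - j94.47 Ω = 462.7∠-11.8° Ω.
Step 4 — Power factor: PF = cos(φ) = Re(Z)/|Z| = 453/462.745 = 0.9789.
Step 5 — Type: Im(Z) = -94.47 ⇒ leading (phase φ = -11.8°).

PF = 0.9789 (leading, φ = -11.8°)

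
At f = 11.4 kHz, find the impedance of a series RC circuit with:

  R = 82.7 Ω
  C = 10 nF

Step 1 — Angular frequency: ω = 2π·f = 2π·1.14e+04 = 7.163e+04 rad/s.
Step 2 — Component impedances:
  R: Z = R = 82.7 Ω
  C: Z = 1/(jωC) = -j/(ω·C) = 0 - j1396 Ω
Step 3 — Series combination: Z_total = R + C = 82.7 - j1396 Ω = 1399∠-86.6° Ω.

Z = 82.7 - j1396 Ω = 1399∠-86.6° Ω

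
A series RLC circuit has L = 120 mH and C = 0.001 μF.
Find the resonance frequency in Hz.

Step 1 — Resonance condition Im(Z)=0 gives ω₀ = 1/√(LC).
Step 2 — ω₀ = 1/√(0.12·1e-09) = 9.129e+04 rad/s.
Step 3 — f₀ = ω₀/(2π) = 1.453e+04 Hz.

f₀ = 1.453e+04 Hz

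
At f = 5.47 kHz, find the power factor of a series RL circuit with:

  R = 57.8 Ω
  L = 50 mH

Step 1 — Angular frequency: ω = 2π·f = 2π·5470 = 3.437e+04 rad/s.
Step 2 — Component impedances:
  R: Z = R = 57.8 Ω
  L: Z = jωL = j·3.437e+04·0.05 = 0 + j1718 Ω
Step 3 — Series combination: Z_total = R + L = 57.8 + j1718 Ω = 1719∠88.1° Ω.
Step 4 — Power factor: PF = cos(φ) = Re(Z)/|Z| = 57.8/1719 = 0.03362.
Step 5 — Type: Im(Z) = 1718 ⇒ lagging (phase φ = 88.1°).

PF = 0.03362 (lagging, φ = 88.1°)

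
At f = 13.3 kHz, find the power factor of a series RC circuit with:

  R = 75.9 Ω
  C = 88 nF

Step 1 — Angular frequency: ω = 2π·f = 2π·1.33e+04 = 8.357e+04 rad/s.
Step 2 — Component impedances:
  R: Z = R = 75.9 Ω
  C: Z = 1/(jωC) = -j/(ω·C) = 0 - j136 Ω
Step 3 — Series combination: Z_total = R + C = 75.9 - j136 Ω = 155.7∠-60.8° Ω.
Step 4 — Power factor: PF = cos(φ) = Re(Z)/|Z| = 75.9/155.73 = 0.4874.
Step 5 — Type: Im(Z) = -136 ⇒ leading (phase φ = -60.8°).

PF = 0.4874 (leading, φ = -60.8°)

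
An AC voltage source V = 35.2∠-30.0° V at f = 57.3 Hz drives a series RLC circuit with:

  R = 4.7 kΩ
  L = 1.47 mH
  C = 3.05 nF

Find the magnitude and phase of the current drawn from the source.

Step 1 — Angular frequency: ω = 2π·f = 2π·57.3 = 360 rad/s.
Step 2 — Component impedances:
  R: Z = R = 4700 Ω
  L: Z = jωL = j·360·0.00147 = 0 + j0.5292 Ω
  C: Z = 1/(jωC) = -j/(ω·C) = 0 - j9.107e+05 Ω
Step 3 — Series combination: Z_total = R + L + C = 4700 - j9.107e+05 Ω = 9.107e+05∠-89.7° Ω.
Step 4 — Source phasor: V = 35.2∠-30.0° V = 30.48 - j17.6 V.
Step 5 — Ohm's law: I = V / Z_total = (30.48 - j17.6) / (4700 - j9.107e+05) = 1.95e-05 + j3.337e-05 A.
Step 6 — Convert to polar: |I| = 3.865e-05 A, ∠I = 59.7°.

I = 3.865e-05∠59.7° A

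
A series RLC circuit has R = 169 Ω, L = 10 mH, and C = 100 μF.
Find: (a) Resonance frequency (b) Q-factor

Step 1 — Resonance condition Im(Z)=0 gives ω₀ = 1/√(LC).
Step 2 — ω₀ = 1/√(0.01·0.0001) = 1000 rad/s.
Step 3 — f₀ = ω₀/(2π) = 159.2 Hz.
Step 4 — Series Q: Q = ω₀L/R = 1000·0.01/169 = 0.05917.

(a) f₀ = 159.2 Hz  (b) Q = 0.05917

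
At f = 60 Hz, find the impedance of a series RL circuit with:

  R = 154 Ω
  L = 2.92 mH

Step 1 — Angular frequency: ω = 2π·f = 2π·60 = 377 rad/s.
Step 2 — Component impedances:
  R: Z = R = 154 Ω
  L: Z = jωL = j·377·0.00292 = 0 + j1.101 Ω
Step 3 — Series combination: Z_total = R + L = 154 + j1.101 Ω = 154∠0.4° Ω.

Z = 154 + j1.101 Ω = 154∠0.4° Ω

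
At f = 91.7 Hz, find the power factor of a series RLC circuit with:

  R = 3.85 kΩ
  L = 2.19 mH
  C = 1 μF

Step 1 — Angular frequency: ω = 2π·f = 2π·91.7 = 576.2 rad/s.
Step 2 — Component impedances:
  R: Z = R = 3850 Ω
  L: Z = jωL = j·576.2·0.00219 = 0 + j1.262 Ω
  C: Z = 1/(jωC) = -j/(ω·C) = 0 - j1736 Ω
Step 3 — Series combination: Z_total = R + L + C = 3850 - j1734 Ω = 4223∠-24.3° Ω.
Step 4 — Power factor: PF = cos(φ) = Re(Z)/|Z| = 3850/4222.6 = 0.9118.
Step 5 — Type: Im(Z) = -1734 ⇒ leading (phase φ = -24.3°).

PF = 0.9118 (leading, φ = -24.3°)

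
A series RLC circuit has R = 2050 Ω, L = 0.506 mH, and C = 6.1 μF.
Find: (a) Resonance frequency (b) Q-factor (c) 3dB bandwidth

Step 1 — Resonance: ω₀ = 1/√(LC) = 1/√(0.000506·6.1e-06) = 1.8e+04 rad/s.
Step 2 — f₀ = ω₀/(2π) = 2865 Hz.
Step 3 — Series Q: Q = ω₀L/R = 1.8e+04·0.000506/2050 = 0.004443.
Step 4 — Bandwidth: Δω = ω₀/Q = 4.051e+06 rad/s; BW = Δω/(2π) = 6.448e+05 Hz.

(a) f₀ = 2865 Hz  (b) Q = 0.004443  (c) BW = 6.448e+05 Hz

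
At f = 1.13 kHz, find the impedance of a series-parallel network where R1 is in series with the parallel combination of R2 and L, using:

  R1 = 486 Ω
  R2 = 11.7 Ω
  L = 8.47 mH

Step 1 — Angular frequency: ω = 2π·f = 2π·1130 = 7100 rad/s.
Step 2 — Component impedances:
  R1: Z = R = 486 Ω
  R2: Z = R = 11.7 Ω
  L: Z = jωL = j·7100·0.00847 = 0 + j60.14 Ω
Step 3 — Parallel branch: R2 || L = 1/(1/R2 + 1/L) = 11.27 + j2.193 Ω.
Step 4 — Series with R1: Z_total = R1 + (R2 || L) = 497.3 + j2.193 Ω = 497.3∠0.3° Ω.

Z = 497.3 + j2.193 Ω = 497.3∠0.3° Ω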